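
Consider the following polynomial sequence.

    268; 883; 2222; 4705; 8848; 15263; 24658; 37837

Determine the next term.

55700

615  1339  2483  4143  6415  9395  13179
724  1144  1660  2272  2980  3784
420  516  612  708  804
96  96  96  96
The fourth differences are constant (96).
804 + 96 = 900;  3784 + 900 = 4684;  13179 + 4684 = 17863;  37837 + 17863 = 55700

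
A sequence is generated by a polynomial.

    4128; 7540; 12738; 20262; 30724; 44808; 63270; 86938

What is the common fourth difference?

72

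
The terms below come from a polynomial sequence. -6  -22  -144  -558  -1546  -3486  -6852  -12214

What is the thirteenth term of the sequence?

-16 , -122 , -414 , -988 , -1940 , -3366 , -5362
-106 , -292 , -574 , -952 , -1426 , -1996
-186 , -282 , -378 , -474 , -570
-96 , -96 , -96 , -96
The fourth differences are constant (-96).
-570 − 96 = -666;  -1996 − 666 = -2662;  -5362 − 2662 = -8024;  -12214 − 8024 = -20238
-666 − 96 = -762;  -2662 − 762 = -3424;  -8024 − 3424 = -11448;  -20238 − 11448 = -31686
-762 − 96 = -858;  -3424 − 858 = -4282;  -11448 − 4282 = -15730;  -31686 − 15730 = -47416
-858 − 96 = -954;  -4282 − 954 = -5236;  -15730 − 5236 = -20966;  -47416 − 20966 = -68382
-954 − 96 = -1050;  -5236 − 1050 = -6286;  -20966 − 6286 = -27252;  -68382 − 27252 = -95634

-95634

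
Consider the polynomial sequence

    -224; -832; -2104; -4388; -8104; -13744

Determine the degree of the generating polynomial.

4

-608, -1272, -2284, -3716, -5640
-664, -1012, -1432, -1924
-348, -420, -492
-72, -72
The fourth differences are constant, so the polynomial has degree 4.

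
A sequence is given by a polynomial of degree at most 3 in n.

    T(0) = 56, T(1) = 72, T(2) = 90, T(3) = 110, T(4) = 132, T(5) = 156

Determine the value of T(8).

First differences: 16 , 18 , 20 , 22 , 24
Second differences: 2 , 2 , 2 , 2
Constant second difference = 2, so extend:
24 + 2 = 26;  156 + 26 = 182
26 + 2 = 28;  182 + 28 = 210
28 + 2 = 30;  210 + 30 = 240

240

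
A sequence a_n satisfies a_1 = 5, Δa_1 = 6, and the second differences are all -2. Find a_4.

17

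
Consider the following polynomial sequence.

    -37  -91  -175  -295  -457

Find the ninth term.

D1: -54, -84, -120, -162
D2: -30, -36, -42
D3: -6, -6
The third differences are constant (-6).
-42 − 6 = -48;  -162 − 48 = -210;  -457 − 210 = -667
-48 − 6 = -54;  -210 − 54 = -264;  -667 − 264 = -931
-54 − 6 = -60;  -264 − 60 = -324;  -931 − 324 = -1255
-60 − 6 = -66;  -324 − 66 = -390;  -1255 − 390 = -1645

-1645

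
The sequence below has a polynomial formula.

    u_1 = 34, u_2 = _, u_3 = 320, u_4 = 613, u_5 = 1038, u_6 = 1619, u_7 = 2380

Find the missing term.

135

Using the last 5 terms:
293  425  581  761
132  156  180
24  24
Constant third difference = 24.
Extend backward: 132 − 24 = 108;  293 − 108 = 185;  320 − 185 = 135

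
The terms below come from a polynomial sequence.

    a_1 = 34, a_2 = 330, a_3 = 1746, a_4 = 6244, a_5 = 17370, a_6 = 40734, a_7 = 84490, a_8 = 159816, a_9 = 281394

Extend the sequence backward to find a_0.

0

First differences: 296  1416  4498  11126  23364  43756  75326  121578
Second differences: 1120  3082  6628  12238  20392  31570  46252
Third differences: 1962  3546  5610  8154  11178  14682
Fourth differences: 1584  2064  2544  3024  3504
Fifth differences: 480  480  480  480
The fifth differences are constant at 480.
Work back: 1584 − 480 = 1104;  1962 − 1104 = 858;  1120 − 858 = 262;  296 − 262 = 34;  34 − 34 = 0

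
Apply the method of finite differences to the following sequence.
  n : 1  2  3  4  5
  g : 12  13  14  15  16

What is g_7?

D1: 1 , 1 , 1 , 1
Constant first difference = 1, so extend:
16 + 1 = 17
17 + 1 = 18

18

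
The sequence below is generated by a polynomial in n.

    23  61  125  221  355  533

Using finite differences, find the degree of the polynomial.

3

38, 64, 96, 134, 178
26, 32, 38, 44
6, 6, 6
The third differences are constant, so the polynomial has degree 3.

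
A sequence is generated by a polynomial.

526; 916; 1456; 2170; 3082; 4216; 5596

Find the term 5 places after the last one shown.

Δ: 390 , 540 , 714 , 912 , 1134 , 1380
Δ²: 150 , 174 , 198 , 222 , 246
Δ³: 24 , 24 , 24 , 24
Constant third difference = 24, so extend:
246 + 24 = 270;  1380 + 270 = 1650;  5596 + 1650 = 7246
270 + 24 = 294;  1650 + 294 = 1944;  7246 + 1944 = 9190
294 + 24 = 318;  1944 + 318 = 2262;  9190 + 2262 = 11452
318 + 24 = 342;  2262 + 342 = 2604;  11452 + 2604 = 14056
342 + 24 = 366;  2604 + 366 = 2970;  14056 + 2970 = 17026

17026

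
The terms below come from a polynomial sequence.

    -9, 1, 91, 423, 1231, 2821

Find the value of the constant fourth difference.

72

First differences: 10, 90, 332, 808, 1590
Second differences: 80, 242, 476, 782
Third differences: 162, 234, 306
Fourth differences: 72, 72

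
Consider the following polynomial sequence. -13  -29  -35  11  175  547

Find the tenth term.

6755

Δ: -16, -6, 46, 164, 372
Δ²: 10, 52, 118, 208
Δ³: 42, 66, 90
Δ⁴: 24, 24
The fourth differences are constant (24).
90 + 24 = 114;  208 + 114 = 322;  372 + 322 = 694;  547 + 694 = 1241
114 + 24 = 138;  322 + 138 = 460;  694 + 460 = 1154;  1241 + 1154 = 2395
138 + 24 = 162;  460 + 162 = 622;  1154 + 622 = 1776;  2395 + 1776 = 4171
162 + 24 = 186;  622 + 186 = 808;  1776 + 808 = 2584;  4171 + 2584 = 6755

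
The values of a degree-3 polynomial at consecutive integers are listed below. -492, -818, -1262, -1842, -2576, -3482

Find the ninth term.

Δ: -326  -444  -580  -734  -906
Δ²: -118  -136  -154  -172
Δ³: -18  -18  -18
Third differences constant at -18.
-172 − 18 = -190;  -906 − 190 = -1096;  -3482 − 1096 = -4578
-190 − 18 = -208;  -1096 − 208 = -1304;  -4578 − 1304 = -5882
-208 − 18 = -226;  -1304 − 226 = -1530;  -5882 − 1530 = -7412

-7412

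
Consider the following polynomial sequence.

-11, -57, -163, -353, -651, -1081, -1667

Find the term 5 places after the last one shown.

-7777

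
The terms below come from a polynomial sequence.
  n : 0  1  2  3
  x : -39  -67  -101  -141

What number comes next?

-187

-28, -34, -40
-6, -6
Second differences constant at -6.
-40 − 6 = -46;  -141 − 46 = -187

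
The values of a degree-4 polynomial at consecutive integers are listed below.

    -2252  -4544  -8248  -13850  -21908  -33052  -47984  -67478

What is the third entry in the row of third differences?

-630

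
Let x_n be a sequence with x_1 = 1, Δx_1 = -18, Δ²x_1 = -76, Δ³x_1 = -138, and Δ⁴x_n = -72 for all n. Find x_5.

-1151

Build the table forward from the leading diagonal:
D4: -72, -72, -72, -72, -72
D3: -138, -210, -282, -354, -426
D2: -76, -214, -424, -706, -1060
D1: -18, -94, -308, -732, -1438
x: 1, -17, -111, -419, -1151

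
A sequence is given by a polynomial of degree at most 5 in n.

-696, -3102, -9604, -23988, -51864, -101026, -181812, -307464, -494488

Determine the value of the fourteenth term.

D1: -2406 , -6502 , -14384 , -27876 , -49162 , -80786 , -125652 , -187024
D2: -4096 , -7882 , -13492 , -21286 , -31624 , -44866 , -61372
D3: -3786 , -5610 , -7794 , -10338 , -13242 , -16506
D4: -1824 , -2184 , -2544 , -2904 , -3264
D5: -360 , -360 , -360 , -360
The fifth differences are constant (-360).
-3264 − 360 = -3624;  -16506 − 3624 = -20130;  -61372 − 20130 = -81502;  -187024 − 81502 = -268526;  -494488 − 268526 = -763014
-3624 − 360 = -3984;  -20130 − 3984 = -24114;  -81502 − 24114 = -105616;  -268526 − 105616 = -374142;  -763014 − 374142 = -1137156
-3984 − 360 = -4344;  -24114 − 4344 = -28458;  -105616 − 28458 = -134074;  -374142 − 134074 = -508216;  -1137156 − 508216 = -1645372
-4344 − 360 = -4704;  -28458 − 4704 = -33162;  -134074 − 33162 = -167236;  -508216 − 167236 = -675452;  -1645372 − 675452 = -2320824
-4704 − 360 = -5064;  -33162 − 5064 = -38226;  -167236 − 38226 = -205462;  -675452 − 205462 = -880914;  -2320824 − 880914 = -3201738

-3201738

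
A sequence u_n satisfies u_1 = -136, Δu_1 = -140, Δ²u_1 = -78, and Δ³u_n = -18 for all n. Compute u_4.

Build the table forward from the leading diagonal:
Δ³: -18  -18  -18  -18
Δ²: -78  -96  -114  -132
Δ: -140  -218  -314  -428
u: -136  -276  -494  -808

-808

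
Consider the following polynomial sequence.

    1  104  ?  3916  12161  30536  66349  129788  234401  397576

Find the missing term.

893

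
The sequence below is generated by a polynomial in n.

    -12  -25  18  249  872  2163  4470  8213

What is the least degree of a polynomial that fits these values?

4

-13, 43, 231, 623, 1291, 2307, 3743
56, 188, 392, 668, 1016, 1436
132, 204, 276, 348, 420
72, 72, 72, 72
The fourth differences are constant, so the polynomial has degree 4.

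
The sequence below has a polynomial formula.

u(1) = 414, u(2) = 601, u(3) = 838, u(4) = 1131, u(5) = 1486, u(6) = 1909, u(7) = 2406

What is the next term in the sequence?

2983

187  237  293  355  423  497
50  56  62  68  74
6  6  6  6
Third differences constant at 6.
74 + 6 = 80;  497 + 80 = 577;  2406 + 577 = 2983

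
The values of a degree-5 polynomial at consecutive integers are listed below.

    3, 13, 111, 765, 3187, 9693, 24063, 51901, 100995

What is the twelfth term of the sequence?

494013

10 , 98 , 654 , 2422 , 6506 , 14370 , 27838 , 49094
88 , 556 , 1768 , 4084 , 7864 , 13468 , 21256
468 , 1212 , 2316 , 3780 , 5604 , 7788
744 , 1104 , 1464 , 1824 , 2184
360 , 360 , 360 , 360
The fifth differences are constant (360).
2184 + 360 = 2544;  7788 + 2544 = 10332;  21256 + 10332 = 31588;  49094 + 31588 = 80682;  100995 + 80682 = 181677
2544 + 360 = 2904;  10332 + 2904 = 13236;  31588 + 13236 = 44824;  80682 + 44824 = 125506;  181677 + 125506 = 307183
2904 + 360 = 3264;  13236 + 3264 = 16500;  44824 + 16500 = 61324;  125506 + 61324 = 186830;  307183 + 186830 = 494013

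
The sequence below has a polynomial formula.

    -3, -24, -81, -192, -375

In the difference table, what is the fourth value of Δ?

Δ: -21, -57, -111, -183
Δ²: -36, -54, -72
Δ³: -18, -18

-183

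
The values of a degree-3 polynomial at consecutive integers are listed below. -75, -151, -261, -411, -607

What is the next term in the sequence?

-855

Δ: -76 , -110 , -150 , -196
Δ²: -34 , -40 , -46
Δ³: -6 , -6
The third differences are constant (-6).
-46 − 6 = -52;  -196 − 52 = -248;  -607 − 248 = -855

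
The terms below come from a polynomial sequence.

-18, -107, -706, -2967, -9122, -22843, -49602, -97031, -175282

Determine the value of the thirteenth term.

-1107906

D1: -89, -599, -2261, -6155, -13721, -26759, -47429, -78251
D2: -510, -1662, -3894, -7566, -13038, -20670, -30822
D3: -1152, -2232, -3672, -5472, -7632, -10152
D4: -1080, -1440, -1800, -2160, -2520
D5: -360, -360, -360, -360
Constant fifth difference = -360, so extend:
-2520 − 360 = -2880;  -10152 − 2880 = -13032;  -30822 − 13032 = -43854;  -78251 − 43854 = -122105;  -175282 − 122105 = -297387
-2880 − 360 = -3240;  -13032 − 3240 = -16272;  -43854 − 16272 = -60126;  -122105 − 60126 = -182231;  -297387 − 182231 = -479618
-3240 − 360 = -3600;  -16272 − 3600 = -19872;  -60126 − 19872 = -79998;  -182231 − 79998 = -262229;  -479618 − 262229 = -741847
-3600 − 360 = -3960;  -19872 − 3960 = -23832;  -79998 − 23832 = -103830;  -262229 − 103830 = -366059;  -741847 − 366059 = -1107906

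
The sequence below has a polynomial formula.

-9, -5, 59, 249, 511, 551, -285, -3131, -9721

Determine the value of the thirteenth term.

-135921

First differences: 4, 64, 190, 262, 40, -836, -2846, -6590
Second differences: 60, 126, 72, -222, -876, -2010, -3744
Third differences: 66, -54, -294, -654, -1134, -1734
Fourth differences: -120, -240, -360, -480, -600
Fifth differences: -120, -120, -120, -120
Fifth differences constant at -120.
-600 − 120 = -720;  -1734 − 720 = -2454;  -3744 − 2454 = -6198;  -6590 − 6198 = -12788;  -9721 − 12788 = -22509
-720 − 120 = -840;  -2454 − 840 = -3294;  -6198 − 3294 = -9492;  -12788 − 9492 = -22280;  -22509 − 22280 = -44789
-840 − 120 = -960;  -3294 − 960 = -4254;  -9492 − 4254 = -13746;  -22280 − 13746 = -36026;  -44789 − 36026 = -80815
-960 − 120 = -1080;  -4254 − 1080 = -5334;  -13746 − 5334 = -19080;  -36026 − 19080 = -55106;  -80815 − 55106 = -135921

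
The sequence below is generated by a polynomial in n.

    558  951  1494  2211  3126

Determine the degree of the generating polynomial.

3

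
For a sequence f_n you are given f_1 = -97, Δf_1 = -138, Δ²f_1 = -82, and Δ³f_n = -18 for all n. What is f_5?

-1213

Build the table forward from the leading diagonal:
Third differences: -18  -18  -18  -18  -18
Second differences: -82  -100  -118  -136  -154
First differences: -138  -220  -320  -438  -574
f: -97  -235  -455  -775  -1213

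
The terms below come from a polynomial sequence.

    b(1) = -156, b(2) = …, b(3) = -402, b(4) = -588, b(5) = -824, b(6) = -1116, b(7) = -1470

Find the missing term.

-260

Using the last 5 terms:
First differences: -186, -236, -292, -354
Second differences: -50, -56, -62
Third differences: -6, -6
Constant third difference = -6.
Extend backward: -50 + 6 = -44;  -186 + 44 = -142;  -402 + 142 = -260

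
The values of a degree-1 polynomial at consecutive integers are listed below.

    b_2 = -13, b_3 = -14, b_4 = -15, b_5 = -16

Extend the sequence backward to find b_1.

-1  -1  -1
The first differences are constant at -1.
Work back: -13 + 1 = -12

-12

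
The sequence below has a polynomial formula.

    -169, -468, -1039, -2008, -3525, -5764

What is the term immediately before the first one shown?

-40

First differences: -299, -571, -969, -1517, -2239
Second differences: -272, -398, -548, -722
Third differences: -126, -150, -174
Fourth differences: -24, -24
The fourth differences are constant at -24.
Work back: -126 + 24 = -102;  -272 + 102 = -170;  -299 + 170 = -129;  -169 + 129 = -40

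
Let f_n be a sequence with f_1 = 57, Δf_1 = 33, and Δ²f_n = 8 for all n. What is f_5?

237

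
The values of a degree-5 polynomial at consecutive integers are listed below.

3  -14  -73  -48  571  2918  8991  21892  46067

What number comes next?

87546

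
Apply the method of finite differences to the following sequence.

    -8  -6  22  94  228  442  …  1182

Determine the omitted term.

754

Using the first 6 terms:
2, 28, 72, 134, 214
26, 44, 62, 80
18, 18, 18
Constant third difference = 18.
Extend forward: 80 + 18 = 98;  214 + 98 = 312;  442 + 312 = 754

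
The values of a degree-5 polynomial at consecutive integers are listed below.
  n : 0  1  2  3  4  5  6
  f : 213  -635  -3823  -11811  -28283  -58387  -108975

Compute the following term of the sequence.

D1: -848, -3188, -7988, -16472, -30104, -50588
D2: -2340, -4800, -8484, -13632, -20484
D3: -2460, -3684, -5148, -6852
D4: -1224, -1464, -1704
D5: -240, -240
The fifth differences are constant (-240).
-1704 − 240 = -1944;  -6852 − 1944 = -8796;  -20484 − 8796 = -29280;  -50588 − 29280 = -79868;  -108975 − 79868 = -188843

-188843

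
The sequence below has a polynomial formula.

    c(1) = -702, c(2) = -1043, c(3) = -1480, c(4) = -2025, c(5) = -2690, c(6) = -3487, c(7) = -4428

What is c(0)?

-445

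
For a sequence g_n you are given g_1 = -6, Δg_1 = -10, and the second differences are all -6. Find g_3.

Build the table forward from the leading diagonal:
Second differences: -6, -6, -6
First differences: -10, -16, -22
g: -6, -16, -32

-32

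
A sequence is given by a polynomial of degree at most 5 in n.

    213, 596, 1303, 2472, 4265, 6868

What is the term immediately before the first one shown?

First differences: 383, 707, 1169, 1793, 2603
Second differences: 324, 462, 624, 810
Third differences: 138, 162, 186
Fourth differences: 24, 24
The fourth differences are constant at 24.
Work back: 138 − 24 = 114;  324 − 114 = 210;  383 − 210 = 173;  213 − 173 = 40

40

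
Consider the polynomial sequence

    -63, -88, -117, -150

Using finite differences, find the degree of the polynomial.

First differences: -25, -29, -33
Second differences: -4, -4
The second differences are constant, so the polynomial has degree 2.

2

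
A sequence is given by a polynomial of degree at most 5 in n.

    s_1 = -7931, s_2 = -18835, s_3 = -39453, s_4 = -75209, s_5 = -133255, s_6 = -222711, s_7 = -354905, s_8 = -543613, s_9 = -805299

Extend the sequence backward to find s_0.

-2805

D1: -10904  -20618  -35756  -58046  -89456  -132194  -188708  -261686
D2: -9714  -15138  -22290  -31410  -42738  -56514  -72978
D3: -5424  -7152  -9120  -11328  -13776  -16464
D4: -1728  -1968  -2208  -2448  -2688
D5: -240  -240  -240  -240
The fifth differences are constant at -240.
Work back: -1728 + 240 = -1488;  -5424 + 1488 = -3936;  -9714 + 3936 = -5778;  -10904 + 5778 = -5126;  -7931 + 5126 = -2805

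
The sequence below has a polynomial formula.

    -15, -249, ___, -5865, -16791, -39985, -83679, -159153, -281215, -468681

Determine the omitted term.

-1543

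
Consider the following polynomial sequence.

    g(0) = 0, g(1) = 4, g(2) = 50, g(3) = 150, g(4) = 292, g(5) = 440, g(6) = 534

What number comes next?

4, 46, 100, 142, 148, 94
42, 54, 42, 6, -54
12, -12, -36, -60
-24, -24, -24
The fourth differences are constant (-24).
-60 − 24 = -84;  -54 − 84 = -138;  94 − 138 = -44;  534 − 44 = 490

490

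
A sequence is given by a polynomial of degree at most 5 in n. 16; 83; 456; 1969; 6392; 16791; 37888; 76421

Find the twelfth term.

D1: 67, 373, 1513, 4423, 10399, 21097, 38533
D2: 306, 1140, 2910, 5976, 10698, 17436
D3: 834, 1770, 3066, 4722, 6738
D4: 936, 1296, 1656, 2016
D5: 360, 360, 360
Fifth differences constant at 360.
2016 + 360 = 2376;  6738 + 2376 = 9114;  17436 + 9114 = 26550;  38533 + 26550 = 65083;  76421 + 65083 = 141504
2376 + 360 = 2736;  9114 + 2736 = 11850;  26550 + 11850 = 38400;  65083 + 38400 = 103483;  141504 + 103483 = 244987
2736 + 360 = 3096;  11850 + 3096 = 14946;  38400 + 14946 = 53346;  103483 + 53346 = 156829;  244987 + 156829 = 401816
3096 + 360 = 3456;  14946 + 3456 = 18402;  53346 + 18402 = 71748;  156829 + 71748 = 228577;  401816 + 228577 = 630393

630393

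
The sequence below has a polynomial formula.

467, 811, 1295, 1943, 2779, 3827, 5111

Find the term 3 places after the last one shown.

10619

D1: 344, 484, 648, 836, 1048, 1284
D2: 140, 164, 188, 212, 236
D3: 24, 24, 24, 24
Constant third difference = 24, so extend:
236 + 24 = 260;  1284 + 260 = 1544;  5111 + 1544 = 6655
260 + 24 = 284;  1544 + 284 = 1828;  6655 + 1828 = 8483
284 + 24 = 308;  1828 + 308 = 2136;  8483 + 2136 = 10619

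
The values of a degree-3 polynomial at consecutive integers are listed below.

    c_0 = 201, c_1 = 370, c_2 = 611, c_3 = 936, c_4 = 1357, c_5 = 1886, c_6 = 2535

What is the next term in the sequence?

3316

169 , 241 , 325 , 421 , 529 , 649
72 , 84 , 96 , 108 , 120
12 , 12 , 12 , 12
The third differences are constant (12).
120 + 12 = 132;  649 + 132 = 781;  2535 + 781 = 3316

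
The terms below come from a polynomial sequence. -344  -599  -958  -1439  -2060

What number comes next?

-2839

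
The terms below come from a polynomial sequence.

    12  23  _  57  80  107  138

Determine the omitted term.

38

Using the last 4 terms:
D1: 23  27  31
D2: 4  4
Constant second difference = 4.
Extend backward: 23 − 4 = 19;  57 − 19 = 38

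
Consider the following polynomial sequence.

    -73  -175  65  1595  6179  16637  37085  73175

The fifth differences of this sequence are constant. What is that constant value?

D1: -102, 240, 1530, 4584, 10458, 20448, 36090
D2: 342, 1290, 3054, 5874, 9990, 15642
D3: 948, 1764, 2820, 4116, 5652
D4: 816, 1056, 1296, 1536
D5: 240, 240, 240

240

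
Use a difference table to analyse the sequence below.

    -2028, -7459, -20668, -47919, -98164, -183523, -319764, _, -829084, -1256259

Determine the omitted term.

-526783

Using the first 7 terms:
D1: -5431  -13209  -27251  -50245  -85359  -136241
D2: -7778  -14042  -22994  -35114  -50882
D3: -6264  -8952  -12120  -15768
D4: -2688  -3168  -3648
D5: -480  -480
Constant fifth difference = -480.
Extend forward: -3648 − 480 = -4128;  -15768 − 4128 = -19896;  -50882 − 19896 = -70778;  -136241 − 70778 = -207019;  -319764 − 207019 = -526783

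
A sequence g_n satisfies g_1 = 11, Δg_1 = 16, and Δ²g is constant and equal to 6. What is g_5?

111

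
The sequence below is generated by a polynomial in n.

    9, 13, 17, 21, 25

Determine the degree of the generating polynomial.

First differences: 4, 4, 4, 4
The first differences are constant, so the polynomial has degree 1.

1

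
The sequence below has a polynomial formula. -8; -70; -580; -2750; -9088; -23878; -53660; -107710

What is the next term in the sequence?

-198520

Δ: -62  -510  -2170  -6338  -14790  -29782  -54050
Δ²: -448  -1660  -4168  -8452  -14992  -24268
Δ³: -1212  -2508  -4284  -6540  -9276
Δ⁴: -1296  -1776  -2256  -2736
Δ⁵: -480  -480  -480
Constant fifth difference = -480, so extend:
-2736 − 480 = -3216;  -9276 − 3216 = -12492;  -24268 − 12492 = -36760;  -54050 − 36760 = -90810;  -107710 − 90810 = -198520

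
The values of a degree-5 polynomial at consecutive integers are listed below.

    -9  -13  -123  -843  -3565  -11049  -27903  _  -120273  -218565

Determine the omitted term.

-61063

Using the first 7 terms:
D1: -4, -110, -720, -2722, -7484, -16854
D2: -106, -610, -2002, -4762, -9370
D3: -504, -1392, -2760, -4608
D4: -888, -1368, -1848
D5: -480, -480
Constant fifth difference = -480.
Extend forward: -1848 − 480 = -2328;  -4608 − 2328 = -6936;  -9370 − 6936 = -16306;  -16854 − 16306 = -33160;  -27903 − 33160 = -61063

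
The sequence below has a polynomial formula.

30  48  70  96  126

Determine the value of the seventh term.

Δ: 18, 22, 26, 30
Δ²: 4, 4, 4
The second differences are constant (4).
30 + 4 = 34;  126 + 34 = 160
34 + 4 = 38;  160 + 38 = 198

198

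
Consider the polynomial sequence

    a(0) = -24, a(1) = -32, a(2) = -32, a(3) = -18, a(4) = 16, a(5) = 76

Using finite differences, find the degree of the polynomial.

3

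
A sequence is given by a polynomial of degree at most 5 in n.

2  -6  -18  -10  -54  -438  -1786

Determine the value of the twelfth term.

-83466

First differences: -8  -12  8  -44  -384  -1348
Second differences: -4  20  -52  -340  -964
Third differences: 24  -72  -288  -624
Fourth differences: -96  -216  -336
Fifth differences: -120  -120
The fifth differences are constant (-120).
-336 − 120 = -456;  -624 − 456 = -1080;  -964 − 1080 = -2044;  -1348 − 2044 = -3392;  -1786 − 3392 = -5178
-456 − 120 = -576;  -1080 − 576 = -1656;  -2044 − 1656 = -3700;  -3392 − 3700 = -7092;  -5178 − 7092 = -12270
-576 − 120 = -696;  -1656 − 696 = -2352;  -3700 − 2352 = -6052;  -7092 − 6052 = -13144;  -12270 − 13144 = -25414
-696 − 120 = -816;  -2352 − 816 = -3168;  -6052 − 3168 = -9220;  -13144 − 9220 = -22364;  -25414 − 22364 = -47778
-816 − 120 = -936;  -3168 − 936 = -4104;  -9220 − 4104 = -13324;  -22364 − 13324 = -35688;  -47778 − 35688 = -83466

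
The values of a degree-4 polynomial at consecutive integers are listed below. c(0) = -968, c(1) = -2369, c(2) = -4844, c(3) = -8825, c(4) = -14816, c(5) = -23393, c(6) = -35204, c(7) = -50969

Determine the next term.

-1401, -2475, -3981, -5991, -8577, -11811, -15765
-1074, -1506, -2010, -2586, -3234, -3954
-432, -504, -576, -648, -720
-72, -72, -72, -72
Fourth differences constant at -72.
-720 − 72 = -792;  -3954 − 792 = -4746;  -15765 − 4746 = -20511;  -50969 − 20511 = -71480

-71480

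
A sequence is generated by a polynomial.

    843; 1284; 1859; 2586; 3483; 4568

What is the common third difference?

First differences: 441, 575, 727, 897, 1085
Second differences: 134, 152, 170, 188
Third differences: 18, 18, 18

18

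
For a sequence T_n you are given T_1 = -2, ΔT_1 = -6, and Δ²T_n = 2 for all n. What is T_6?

Build the table forward from the leading diagonal:
D2: 2, 2, 2, 2, 2, 2
D1: -6, -4, -2, 0, 2, 4
T: -2, -8, -12, -14, -14, -12

-12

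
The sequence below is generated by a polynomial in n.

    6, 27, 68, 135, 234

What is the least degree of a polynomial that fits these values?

21, 41, 67, 99
20, 26, 32
6, 6
The third differences are constant, so the polynomial has degree 3.

3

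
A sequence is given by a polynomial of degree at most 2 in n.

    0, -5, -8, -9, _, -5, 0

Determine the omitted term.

Using the first 4 terms:
-5, -3, -1
2, 2
Constant second difference = 2.
Extend forward: -1 + 2 = 1;  -9 + 1 = -8

-8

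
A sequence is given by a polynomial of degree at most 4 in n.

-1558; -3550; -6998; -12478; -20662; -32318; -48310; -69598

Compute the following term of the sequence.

First differences: -1992, -3448, -5480, -8184, -11656, -15992, -21288
Second differences: -1456, -2032, -2704, -3472, -4336, -5296
Third differences: -576, -672, -768, -864, -960
Fourth differences: -96, -96, -96, -96
Fourth differences constant at -96.
-960 − 96 = -1056;  -5296 − 1056 = -6352;  -21288 − 6352 = -27640;  -69598 − 27640 = -97238

-97238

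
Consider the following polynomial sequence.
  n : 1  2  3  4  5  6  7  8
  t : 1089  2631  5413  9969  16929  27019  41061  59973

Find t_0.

349

D1: 1542, 2782, 4556, 6960, 10090, 14042, 18912
D2: 1240, 1774, 2404, 3130, 3952, 4870
D3: 534, 630, 726, 822, 918
D4: 96, 96, 96, 96
The fourth differences are constant at 96.
Work back: 534 − 96 = 438;  1240 − 438 = 802;  1542 − 802 = 740;  1089 − 740 = 349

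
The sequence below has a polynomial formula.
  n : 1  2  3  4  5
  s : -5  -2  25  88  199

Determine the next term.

370

Δ: 3, 27, 63, 111
Δ²: 24, 36, 48
Δ³: 12, 12
Constant third difference = 12, so extend:
48 + 12 = 60;  111 + 60 = 171;  199 + 171 = 370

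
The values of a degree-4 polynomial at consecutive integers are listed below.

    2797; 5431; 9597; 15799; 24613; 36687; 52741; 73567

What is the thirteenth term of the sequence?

282037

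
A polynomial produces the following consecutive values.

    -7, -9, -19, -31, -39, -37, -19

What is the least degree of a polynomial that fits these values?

3

D1: -2, -10, -12, -8, 2, 18
D2: -8, -2, 4, 10, 16
D3: 6, 6, 6, 6
The third differences are constant, so the polynomial has degree 3.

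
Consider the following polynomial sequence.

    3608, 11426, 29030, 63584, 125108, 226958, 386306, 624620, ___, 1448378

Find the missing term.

968144

Using the first 8 terms:
7818, 17604, 34554, 61524, 101850, 159348, 238314
9786, 16950, 26970, 40326, 57498, 78966
7164, 10020, 13356, 17172, 21468
2856, 3336, 3816, 4296
480, 480, 480
Constant fifth difference = 480.
Extend forward: 4296 + 480 = 4776;  21468 + 4776 = 26244;  78966 + 26244 = 105210;  238314 + 105210 = 343524;  624620 + 343524 = 968144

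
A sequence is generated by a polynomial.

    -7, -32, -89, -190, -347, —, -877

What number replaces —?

Using the first 5 terms:
D1: -25  -57  -101  -157
D2: -32  -44  -56
D3: -12  -12
Constant third difference = -12.
Extend forward: -56 − 12 = -68;  -157 − 68 = -225;  -347 − 225 = -572

-572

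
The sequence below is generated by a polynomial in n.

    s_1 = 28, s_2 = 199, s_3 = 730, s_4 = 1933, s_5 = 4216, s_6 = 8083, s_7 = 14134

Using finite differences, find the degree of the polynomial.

171, 531, 1203, 2283, 3867, 6051
360, 672, 1080, 1584, 2184
312, 408, 504, 600
96, 96, 96
The fourth differences are constant, so the polynomial has degree 4.

4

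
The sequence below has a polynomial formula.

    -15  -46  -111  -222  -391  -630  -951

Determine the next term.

Δ: -31, -65, -111, -169, -239, -321
Δ²: -34, -46, -58, -70, -82
Δ³: -12, -12, -12, -12
Third differences constant at -12.
-82 − 12 = -94;  -321 − 94 = -415;  -951 − 415 = -1366

-1366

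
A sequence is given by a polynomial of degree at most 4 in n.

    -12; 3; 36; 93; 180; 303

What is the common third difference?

Δ: 15, 33, 57, 87, 123
Δ²: 18, 24, 30, 36
Δ³: 6, 6, 6

6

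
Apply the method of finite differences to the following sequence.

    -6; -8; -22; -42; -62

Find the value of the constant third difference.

D1: -2, -14, -20, -20
D2: -12, -6, 0
D3: 6, 6

6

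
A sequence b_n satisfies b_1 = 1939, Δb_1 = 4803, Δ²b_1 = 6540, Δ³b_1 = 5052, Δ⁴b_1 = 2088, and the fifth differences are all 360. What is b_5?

82687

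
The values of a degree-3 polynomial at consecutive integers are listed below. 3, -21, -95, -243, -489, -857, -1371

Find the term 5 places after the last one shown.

-6971

-24 , -74 , -148 , -246 , -368 , -514
-50 , -74 , -98 , -122 , -146
-24 , -24 , -24 , -24
The third differences are constant (-24).
-146 − 24 = -170;  -514 − 170 = -684;  -1371 − 684 = -2055
-170 − 24 = -194;  -684 − 194 = -878;  -2055 − 878 = -2933
-194 − 24 = -218;  -878 − 218 = -1096;  -2933 − 1096 = -4029
-218 − 24 = -242;  -1096 − 242 = -1338;  -4029 − 1338 = -5367
-242 − 24 = -266;  -1338 − 266 = -1604;  -5367 − 1604 = -6971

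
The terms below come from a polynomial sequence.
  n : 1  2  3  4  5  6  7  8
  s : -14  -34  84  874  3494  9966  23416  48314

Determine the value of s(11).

261596

First differences: -20, 118, 790, 2620, 6472, 13450, 24898
Second differences: 138, 672, 1830, 3852, 6978, 11448
Third differences: 534, 1158, 2022, 3126, 4470
Fourth differences: 624, 864, 1104, 1344
Fifth differences: 240, 240, 240
Fifth differences constant at 240.
1344 + 240 = 1584;  4470 + 1584 = 6054;  11448 + 6054 = 17502;  24898 + 17502 = 42400;  48314 + 42400 = 90714
1584 + 240 = 1824;  6054 + 1824 = 7878;  17502 + 7878 = 25380;  42400 + 25380 = 67780;  90714 + 67780 = 158494
1824 + 240 = 2064;  7878 + 2064 = 9942;  25380 + 9942 = 35322;  67780 + 35322 = 103102;  158494 + 103102 = 261596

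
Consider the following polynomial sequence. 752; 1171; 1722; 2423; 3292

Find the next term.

419, 551, 701, 869
132, 150, 168
18, 18
Constant third difference = 18, so extend:
168 + 18 = 186;  869 + 186 = 1055;  3292 + 1055 = 4347

4347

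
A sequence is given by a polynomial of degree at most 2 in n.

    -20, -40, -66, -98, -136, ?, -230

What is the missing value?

-180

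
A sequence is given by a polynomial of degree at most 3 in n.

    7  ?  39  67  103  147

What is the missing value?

Using the last 4 terms:
First differences: 28, 36, 44
Second differences: 8, 8
Constant second difference = 8.
Extend backward: 28 − 8 = 20;  39 − 20 = 19

19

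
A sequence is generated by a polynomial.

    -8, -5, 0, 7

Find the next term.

16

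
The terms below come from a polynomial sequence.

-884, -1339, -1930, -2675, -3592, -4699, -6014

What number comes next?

Δ: -455  -591  -745  -917  -1107  -1315
Δ²: -136  -154  -172  -190  -208
Δ³: -18  -18  -18  -18
The third differences are constant (-18).
-208 − 18 = -226;  -1315 − 226 = -1541;  -6014 − 1541 = -7555

-7555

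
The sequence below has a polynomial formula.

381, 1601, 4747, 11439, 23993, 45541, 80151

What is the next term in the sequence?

1220 , 3146 , 6692 , 12554 , 21548 , 34610
1926 , 3546 , 5862 , 8994 , 13062
1620 , 2316 , 3132 , 4068
696 , 816 , 936
120 , 120
Constant fifth difference = 120, so extend:
936 + 120 = 1056;  4068 + 1056 = 5124;  13062 + 5124 = 18186;  34610 + 18186 = 52796;  80151 + 52796 = 132947

132947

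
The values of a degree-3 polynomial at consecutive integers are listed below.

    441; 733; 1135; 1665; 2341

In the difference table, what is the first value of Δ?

D1: 292, 402, 530, 676
D2: 110, 128, 146
D3: 18, 18

292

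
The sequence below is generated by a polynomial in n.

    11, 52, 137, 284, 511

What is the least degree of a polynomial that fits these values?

3

D1: 41, 85, 147, 227
D2: 44, 62, 80
D3: 18, 18
The third differences are constant, so the polynomial has degree 3.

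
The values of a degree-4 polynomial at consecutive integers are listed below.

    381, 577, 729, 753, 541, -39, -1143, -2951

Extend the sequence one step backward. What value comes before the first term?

D1: 196  152  24  -212  -580  -1104  -1808
D2: -44  -128  -236  -368  -524  -704
D3: -84  -108  -132  -156  -180
D4: -24  -24  -24  -24
The fourth differences are constant at -24.
Work back: -84 + 24 = -60;  -44 + 60 = 16;  196 − 16 = 180;  381 − 180 = 201

201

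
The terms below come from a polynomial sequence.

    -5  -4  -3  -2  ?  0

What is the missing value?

-1

Using the first 4 terms:
D1: 1  1  1
Constant first difference = 1.
Extend forward: -2 + 1 = -1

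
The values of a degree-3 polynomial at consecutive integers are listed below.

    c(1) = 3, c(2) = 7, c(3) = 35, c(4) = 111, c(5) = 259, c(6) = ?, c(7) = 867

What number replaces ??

503

Using the first 5 terms:
4, 28, 76, 148
24, 48, 72
24, 24
Constant third difference = 24.
Extend forward: 72 + 24 = 96;  148 + 96 = 244;  259 + 244 = 503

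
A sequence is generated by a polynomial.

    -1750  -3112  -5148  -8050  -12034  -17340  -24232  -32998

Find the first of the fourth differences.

Δ: -1362, -2036, -2902, -3984, -5306, -6892, -8766
Δ²: -674, -866, -1082, -1322, -1586, -1874
Δ³: -192, -216, -240, -264, -288
Δ⁴: -24, -24, -24, -24

-24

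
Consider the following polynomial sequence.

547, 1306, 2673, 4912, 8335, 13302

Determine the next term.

759, 1367, 2239, 3423, 4967
608, 872, 1184, 1544
264, 312, 360
48, 48
The fourth differences are constant (48).
360 + 48 = 408;  1544 + 408 = 1952;  4967 + 1952 = 6919;  13302 + 6919 = 20221

20221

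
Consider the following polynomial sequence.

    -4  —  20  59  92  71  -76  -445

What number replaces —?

-1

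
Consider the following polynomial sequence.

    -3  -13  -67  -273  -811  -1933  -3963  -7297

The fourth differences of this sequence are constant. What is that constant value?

D1: -10, -54, -206, -538, -1122, -2030, -3334
D2: -44, -152, -332, -584, -908, -1304
D3: -108, -180, -252, -324, -396
D4: -72, -72, -72, -72

-72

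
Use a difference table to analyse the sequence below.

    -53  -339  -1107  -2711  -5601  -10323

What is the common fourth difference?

D1: -286, -768, -1604, -2890, -4722
D2: -482, -836, -1286, -1832
D3: -354, -450, -546
D4: -96, -96

-96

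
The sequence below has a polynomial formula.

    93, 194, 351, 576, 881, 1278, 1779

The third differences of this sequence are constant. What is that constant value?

12

D1: 101, 157, 225, 305, 397, 501
D2: 56, 68, 80, 92, 104
D3: 12, 12, 12, 12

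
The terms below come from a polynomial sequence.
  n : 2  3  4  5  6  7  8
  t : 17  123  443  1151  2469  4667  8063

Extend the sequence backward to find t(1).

-1

First differences: 106  320  708  1318  2198  3396
Second differences: 214  388  610  880  1198
Third differences: 174  222  270  318
Fourth differences: 48  48  48
The fourth differences are constant at 48.
Work back: 174 − 48 = 126;  214 − 126 = 88;  106 − 88 = 18;  17 − 18 = -1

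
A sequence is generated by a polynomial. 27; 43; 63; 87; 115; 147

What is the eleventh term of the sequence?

367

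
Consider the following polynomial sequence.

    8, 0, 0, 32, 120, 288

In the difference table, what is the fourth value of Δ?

Δ: -8, 0, 32, 88, 168
Δ²: 8, 32, 56, 80
Δ³: 24, 24, 24

88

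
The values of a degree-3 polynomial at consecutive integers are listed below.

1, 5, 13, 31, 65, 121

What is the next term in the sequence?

205

First differences: 4, 8, 18, 34, 56
Second differences: 4, 10, 16, 22
Third differences: 6, 6, 6
Constant third difference = 6, so extend:
22 + 6 = 28;  56 + 28 = 84;  121 + 84 = 205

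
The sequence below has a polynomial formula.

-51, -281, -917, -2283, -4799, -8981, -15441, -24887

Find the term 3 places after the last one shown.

D1: -230  -636  -1366  -2516  -4182  -6460  -9446
D2: -406  -730  -1150  -1666  -2278  -2986
D3: -324  -420  -516  -612  -708
D4: -96  -96  -96  -96
Constant fourth difference = -96, so extend:
-708 − 96 = -804;  -2986 − 804 = -3790;  -9446 − 3790 = -13236;  -24887 − 13236 = -38123
-804 − 96 = -900;  -3790 − 900 = -4690;  -13236 − 4690 = -17926;  -38123 − 17926 = -56049
-900 − 96 = -996;  -4690 − 996 = -5686;  -17926 − 5686 = -23612;  -56049 − 23612 = -79661

-79661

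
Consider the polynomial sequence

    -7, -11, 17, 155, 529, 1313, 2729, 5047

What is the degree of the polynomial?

4

Δ: -4, 28, 138, 374, 784, 1416, 2318
Δ²: 32, 110, 236, 410, 632, 902
Δ³: 78, 126, 174, 222, 270
Δ⁴: 48, 48, 48, 48
The fourth differences are constant, so the polynomial has degree 4.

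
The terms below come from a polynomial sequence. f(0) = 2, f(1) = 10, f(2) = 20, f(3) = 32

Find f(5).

First differences: 8  10  12
Second differences: 2  2
The second differences are constant (2).
12 + 2 = 14;  32 + 14 = 46
14 + 2 = 16;  46 + 16 = 62

62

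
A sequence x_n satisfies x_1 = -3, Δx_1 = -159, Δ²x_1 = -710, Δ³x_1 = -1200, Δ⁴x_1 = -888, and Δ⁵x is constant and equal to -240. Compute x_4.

-3810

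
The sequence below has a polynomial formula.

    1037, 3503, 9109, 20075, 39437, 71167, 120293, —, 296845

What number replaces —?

193019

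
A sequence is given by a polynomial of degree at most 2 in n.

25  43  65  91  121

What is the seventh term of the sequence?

193

Δ: 18, 22, 26, 30
Δ²: 4, 4, 4
Constant second difference = 4, so extend:
30 + 4 = 34;  121 + 34 = 155
34 + 4 = 38;  155 + 38 = 193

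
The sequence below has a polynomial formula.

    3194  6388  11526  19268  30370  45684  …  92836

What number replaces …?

66158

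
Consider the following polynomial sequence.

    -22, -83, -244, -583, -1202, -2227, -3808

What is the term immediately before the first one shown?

-7

Δ: -61, -161, -339, -619, -1025, -1581
Δ²: -100, -178, -280, -406, -556
Δ³: -78, -102, -126, -150
Δ⁴: -24, -24, -24
The fourth differences are constant at -24.
Work back: -78 + 24 = -54;  -100 + 54 = -46;  -61 + 46 = -15;  -22 + 15 = -7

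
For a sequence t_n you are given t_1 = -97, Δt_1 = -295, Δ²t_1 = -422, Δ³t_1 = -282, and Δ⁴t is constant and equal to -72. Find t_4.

-2530

Build the table forward from the leading diagonal:
Fourth differences: -72, -72, -72, -72
Third differences: -282, -354, -426, -498
Second differences: -422, -704, -1058, -1484
First differences: -295, -717, -1421, -2479
t: -97, -392, -1109, -2530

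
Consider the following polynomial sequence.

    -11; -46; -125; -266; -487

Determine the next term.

-806

Δ: -35  -79  -141  -221
Δ²: -44  -62  -80
Δ³: -18  -18
Third differences constant at -18.
-80 − 18 = -98;  -221 − 98 = -319;  -487 − 319 = -806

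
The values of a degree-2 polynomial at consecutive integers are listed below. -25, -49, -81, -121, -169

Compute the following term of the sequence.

-225

-24  -32  -40  -48
-8  -8  -8
Constant second difference = -8, so extend:
-48 − 8 = -56;  -169 − 56 = -225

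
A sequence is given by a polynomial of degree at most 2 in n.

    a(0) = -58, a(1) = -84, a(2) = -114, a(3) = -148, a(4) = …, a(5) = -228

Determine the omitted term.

-186

Using the first 4 terms:
Δ: -26  -30  -34
Δ²: -4  -4
Constant second difference = -4.
Extend forward: -34 − 4 = -38;  -148 − 38 = -186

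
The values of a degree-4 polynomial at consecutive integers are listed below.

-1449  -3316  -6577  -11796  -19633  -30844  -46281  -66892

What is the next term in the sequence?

Δ: -1867 , -3261 , -5219 , -7837 , -11211 , -15437 , -20611
Δ²: -1394 , -1958 , -2618 , -3374 , -4226 , -5174
Δ³: -564 , -660 , -756 , -852 , -948
Δ⁴: -96 , -96 , -96 , -96
Constant fourth difference = -96, so extend:
-948 − 96 = -1044;  -5174 − 1044 = -6218;  -20611 − 6218 = -26829;  -66892 − 26829 = -93721

-93721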